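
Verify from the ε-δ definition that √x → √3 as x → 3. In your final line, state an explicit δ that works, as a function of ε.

δ = min(3, √3·ε)

Let ε > 0. We want δ > 0 such that 0 < |x − 3| < δ implies |√x − √3| < ε.
Rationalise: √x − √3 = (x − 3)/(√x + √3), so |√x − √3| = |x − 3|/(√x + √3).
Restrict δ ≤ 3 so that |x − 3| < 3 forces x > 0, and then √x + √3 > √3.
Hence |√x − √3| < |x − 3|/√3, which is < ε once |x − 3| < √3·ε.
Take δ = min(3, √3·ε). If 0 < |x − 3| < δ then x > 0 and |√x − √3| < |x − 3|/√3 < ε.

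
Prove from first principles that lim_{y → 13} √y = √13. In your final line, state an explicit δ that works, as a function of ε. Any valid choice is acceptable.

Suppose ε > 0. We want δ > 0 such that 0 < |y − 13| < δ implies |√y − √13| < ε.
Multiplying by the conjugate, |√y − √13| = |y − 13|/(√y + √13).
Restrict δ ≤ 13 so that |y − 13| < 13 forces y > 0, and then √y + √13 > √13.
Hence |√y − √13| < |y − 13|/√13, which is < ε once |y − 13| < √13·ε.
Take δ = min(13, √13·ε). If 0 < |y − 13| < δ then y > 0 and |√y − √13| < |y − 13|/√13 < ε.

δ = min(13, √13·ε)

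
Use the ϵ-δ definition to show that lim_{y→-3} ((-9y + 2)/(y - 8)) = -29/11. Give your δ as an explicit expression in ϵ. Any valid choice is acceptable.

δ = min(11/2, (121/140)ϵ)

Let ϵ > 0 be given. We want δ > 0 with 0 < |y + 3| < δ ⇒ |(-9y + 2)/(y - 8) + 29/11| < ϵ.
Combining over a common denominator, (-9y + 2)/(y - 8) + 29/11 = [(-9y + 2)·(-11) − 29·(y - 8)] / [(-11)·(y - 8)] = 70(y + 3) / ((-11)(y - 8)).
So |(-9y + 2)/(y - 8) + 29/11| = 70|y + 3| / (11·|y − 8|).
Restrict δ ≤ 11/2. Then |y + 3| < 11/2 gives |y − 8| = |(y + 3) + (-11)| ≥ 11 − 11/2 = 11/2.
Hence |(-9y + 2)/(y - 8) + 29/11| < 70|y + 3|/(11·(11/2)) = (140/121)|y + 3|, which is < ϵ once |y + 3| < (121/140)ϵ.
Take δ = min(11/2, (121/140)ϵ). Then 0 < |y + 3| < δ forces both bounds, so |(-9y + 2)/(y - 8) + 29/11| < ϵ.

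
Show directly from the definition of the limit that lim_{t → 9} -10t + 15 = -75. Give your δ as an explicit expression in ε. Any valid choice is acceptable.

Let ε > 0 be given. We need δ > 0 so that 0 < |t − 9| < δ implies |(-10t + 15) + 75| < ε.
Since (-10t + 15) + 75 = -10(t − 9), we have |(-10t + 15) + 75| = 10|t − 9|.
So 10|t − 9| < ε exactly when |t − 9| < ε/10.
Take δ = ε/10. If 0 < |t − 9| < δ then |(-10t + 15) + 75| = 10|t − 9| < 10·(ε/10) = ε.

δ = ε/10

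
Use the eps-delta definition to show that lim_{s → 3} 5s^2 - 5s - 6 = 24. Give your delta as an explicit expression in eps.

delta = min(2, eps/35)

Let eps > 0. We want delta > 0 such that 0 < |s − 3| < delta implies |(5s^2 - 5s - 6) − 24| < eps.
(5s^2 - 5s - 6) − 24 = 5s^2 - 5s - 30 = (s − 3)(5s + 10).
So |(5s^2 - 5s - 6) − 24| = |s − 3|·|5s + 10|.
Require delta ≤ 2. Then |s − 3| < 2 gives |s| < 5, and by the triangle inequality |5s + 10| ≤ 5·5 + 10 = 35.
Hence |(5s^2 - 5s - 6) − 24| ≤ 35|s − 3| < eps provided |s − 3| < eps/35.
Take delta = min(2, eps/35). Then 0 < |s − 3| < delta gives both |s − 3| < 2 and |s − 3| < eps/35, so |(5s^2 - 5s - 6) − 24| < eps.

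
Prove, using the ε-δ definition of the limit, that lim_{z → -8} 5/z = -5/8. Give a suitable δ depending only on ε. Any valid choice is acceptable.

δ = min(4, (32/5)ε)

Let ε > 0 be given. We seek δ > 0 such that 0 < |z + 8| < δ implies |5/z + 5/8| < ε.
|5/z + 5/8| = 5·|-8 − z|/(8·|z|) = 5|z + 8|/(8|z|).
Require δ ≤ 4 so that |z| > 8 − 4 = 4, hence 8|z| > 32.
Then |5/z + 5/8| < 5|z + 8|/32, which is < ε when |z + 8| < (32/5)ε.
Take δ = min(4, (32/5)ε). Then 0 < |z + 8| < δ gives both |z + 8| < 4 and |z + 8| < (32/5)ε, so |5/z + 5/8| < ε.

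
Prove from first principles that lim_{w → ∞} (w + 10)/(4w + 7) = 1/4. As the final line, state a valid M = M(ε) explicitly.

M = (33/16)/ε

Let ε > 0 be given. We seek M > 0 such that w > M implies |(w + 10)/(4w + 7) − (1/4)| < ε.
(w + 10)/(4w + 7) − (1/4) = (4(w + 10) − (4w + 7)) / (4(4w + 7)) = 33/(4(4w + 7)).
For w > 0 we have 4w + 7 > 4w, so |(w + 10)/(4w + 7) − (1/4)| = 33/(4(4w + 7)) < 33/(4·4w) = (33/16)/w.
Thus |(w + 10)/(4w + 7) − (1/4)| < ε whenever w > (33/16)/ε.
Take M = (33/16)/ε. If w > M then |(w + 10)/(4w + 7) − (1/4)| < (33/16)/w < ε.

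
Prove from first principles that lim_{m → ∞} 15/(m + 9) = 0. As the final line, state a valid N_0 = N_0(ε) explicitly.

Let ε > 0 be given. For m ≥ 1, |15/(m + 9) − 0| = 15/(m + 9) ≤ 15/m.
We need 15/m < ε, i.e. m > 15/ε.
Take N_0 = 15/ε. If m > N_0 then |15/(m + 9)| ≤ 15/m < ε.

N_0 = 15/ε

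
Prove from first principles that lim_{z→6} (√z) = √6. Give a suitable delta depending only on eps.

delta = min(6, √6·eps)

Fix eps > 0. We want delta > 0 such that 0 < |z − 6| < delta implies |√z − √6| < eps.
Multiplying by the conjugate, |√z − √6| = |z − 6|/(√z + √6).
Restrict delta ≤ 6 so that |z − 6| < 6 forces z > 0, and then √z + √6 > √6.
Hence |√z − √6| < |z − 6|/√6, which is < eps once |z − 6| < √6·eps.
Take delta = min(6, √6·eps). If 0 < |z − 6| < delta then z > 0 and |√z − √6| < |z − 6|/√6 < eps.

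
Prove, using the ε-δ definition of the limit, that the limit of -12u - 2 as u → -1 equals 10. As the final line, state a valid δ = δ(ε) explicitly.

δ = ε/12

Fix ε > 0. We need δ > 0 so that 0 < |u + 1| < δ implies |(-12u - 2) − 10| < ε.
|(-12u - 2) − 10| = |-12u - 12| = 12|u + 1|.
Thus it suffices that |u + 1| < ε/12.
Choosing δ = ε/12 gives |(-12u - 2) − 10| = 12|u + 1| < ε whenever |u + 1| < δ.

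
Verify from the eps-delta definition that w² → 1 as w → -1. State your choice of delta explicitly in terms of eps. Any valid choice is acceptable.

Let eps > 0 be given. We seek delta > 0 with 0 < |w + 1| < delta ⇒ |w² − 1| < eps.
Factor: w² − 1 = (w + 1)(w - 1), so |w² − 1| = |w + 1|·|w - 1|.
Impose delta ≤ 2 so that |w| < 3; then |w - 1| ≤ 4.
Hence |w² − 1| ≤ 4|w + 1|, which is < eps once |w + 1| < eps/4.
Take delta = min(2, eps/4). If 0 < |w + 1| < delta then both bounds hold and |w² − 1| ≤ 4|w + 1| < 4·(eps/4) = eps.

delta = min(2, eps/4)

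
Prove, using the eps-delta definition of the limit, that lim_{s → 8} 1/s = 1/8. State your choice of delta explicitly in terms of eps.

Let eps > 0 be given. We seek delta > 0 such that 0 < |s − 8| < delta implies |1/s − (1/8)| < eps.
|1/s − (1/8)| = |8 − s|/(8·|s|) = |s − 8|/(8|s|).
Require delta ≤ 4 so that |s| > 8 − 4 = 4, hence 8|s| > 32.
Then |1/s − (1/8)| < |s − 8|/32, which is < eps when |s − 8| < 32eps.
Take delta = min(4, 32eps). Then 0 < |s − 8| < delta gives both |s − 8| < 4 and |s − 8| < 32eps, so |1/s − (1/8)| < eps.

delta = min(4, 32eps)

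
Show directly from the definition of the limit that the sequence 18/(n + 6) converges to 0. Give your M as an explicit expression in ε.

Let ε > 0. For n ≥ 1, |18/(n + 6) − 0| = 18/(n + 6) ≤ 18/n.
We need 18/n < ε, i.e. n > 18/ε.
Take M = 18/ε. If n > M then |18/(n + 6)| ≤ 18/n < ε.

M = 18/ε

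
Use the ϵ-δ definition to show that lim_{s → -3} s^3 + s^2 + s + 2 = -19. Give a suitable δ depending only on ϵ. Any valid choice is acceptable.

δ = min(1, ϵ/31)

Suppose ϵ > 0. We want δ > 0 such that 0 < |s + 3| < δ implies |(s^3 + s^2 + s + 2) + 19| < ϵ.
(s^3 + s^2 + s + 2) + 19 = s^3 + s^2 + s + 21 = (s + 3)(s^2 - 2s + 7).
So |(s^3 + s^2 + s + 2) + 19| = |s + 3|·|s^2 - 2s + 7|.
Assume first that |s + 3| < 1, so |s| < 4. Then |s^2 - 2s + 7| ≤ 4^2 + 2·4 + 7 = 31.
Hence |(s^3 + s^2 + s + 2) + 19| ≤ 31|s + 3| < ϵ provided |s + 3| < ϵ/31.
Choosing δ = min(1, ϵ/31) ensures both conditions, hence |(s^3 + s^2 + s + 2) + 19| < ϵ.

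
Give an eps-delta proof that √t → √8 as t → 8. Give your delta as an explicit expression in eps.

Let eps > 0 be given. We want delta > 0 such that 0 < |t − 8| < delta implies |√t − √8| < eps.
Multiplying by the conjugate, |√t − √8| = |t − 8|/(√t + √8).
Restrict delta ≤ 8 so that |t − 8| < 8 forces t > 0, and then √t + √8 > √8.
Hence |√t − √8| < |t − 8|/√8, which is < eps once |t − 8| < √8·eps.
Take delta = min(8, √8·eps). If 0 < |t − 8| < delta then t > 0 and |√t − √8| < |t − 8|/√8 < eps.

delta = min(8, √8·eps)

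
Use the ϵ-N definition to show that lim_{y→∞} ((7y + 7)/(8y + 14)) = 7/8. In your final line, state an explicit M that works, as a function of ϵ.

Suppose ϵ > 0. We seek M > 0 such that y > M implies |(7y + 7)/(8y + 14) − (7/8)| < ϵ.
(7y + 7)/(8y + 14) − (7/8) = (8(7y + 7) − 7(8y + 14)) / (8(8y + 14)) = -42/(8(8y + 14)).
For y > 0 we have 8y + 14 > 8y, so |(7y + 7)/(8y + 14) − (7/8)| = 42/(8(8y + 14)) < 42/(8·8y) = (21/32)/y.
Thus |(7y + 7)/(8y + 14) − (7/8)| < ϵ whenever y > (21/32)/ϵ.
Take M = (21/32)/ϵ. If y > M then |(7y + 7)/(8y + 14) − (7/8)| < (21/32)/y < ϵ.

M = (21/32)/ϵ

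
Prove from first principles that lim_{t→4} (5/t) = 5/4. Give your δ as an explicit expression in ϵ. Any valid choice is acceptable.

δ = min(2, (8/5)ϵ)

Let ϵ > 0. We seek δ > 0 such that 0 < |t − 4| < δ implies |5/t − (5/4)| < ϵ.
|5/t − (5/4)| = 5·|4 − t|/(4·|t|) = 5|t − 4|/(4|t|).
Require δ ≤ 2 so that |t| > 4 − 2 = 2, hence 4|t| > 8.
Then |5/t − (5/4)| < 5|t − 4|/8, which is < ϵ when |t − 4| < (8/5)ϵ.
Take δ = min(2, (8/5)ϵ). Then 0 < |t − 4| < δ gives both |t − 4| < 2 and |t − 4| < (8/5)ϵ, so |5/t − (5/4)| < ϵ.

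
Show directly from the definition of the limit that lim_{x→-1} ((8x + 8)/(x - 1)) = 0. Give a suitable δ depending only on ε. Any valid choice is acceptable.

Let ε > 0 be given. We want δ > 0 with 0 < |x + 1| < δ ⇒ |(8x + 8)/(x - 1) − 0| < ε.
Combining over a common denominator, (8x + 8)/(x - 1) − 0 = [(8x + 8)·(-2) − 0·(x - 1)] / [(-2)·(x - 1)] = -16(x + 1) / ((-2)(x - 1)).
So |(8x + 8)/(x - 1) − 0| = 16|x + 1| / (2·|x − 1|).
Restrict δ ≤ 1. Then |x + 1| < 1 gives |x − 1| = |(x + 1) + (-2)| ≥ 2 − 1 = 1.
Hence |(8x + 8)/(x - 1) − 0| < 16|x + 1|/(2·1) = 8|x + 1|, which is < ε once |x + 1| < (1/8)ε.
Take δ = min(1, (1/8)ε). Then 0 < |x + 1| < δ forces both bounds, so |(8x + 8)/(x - 1) − 0| < ε.

δ = min(1, (1/8)ε)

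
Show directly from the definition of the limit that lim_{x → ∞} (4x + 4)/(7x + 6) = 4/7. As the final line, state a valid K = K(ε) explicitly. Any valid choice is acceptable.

K = (4/49)/ε

Suppose ε > 0. We seek K > 0 such that x > K implies |(4x + 4)/(7x + 6) − (4/7)| < ε.
(4x + 4)/(7x + 6) − (4/7) = (7(4x + 4) − 4(7x + 6)) / (7(7x + 6)) = 4/(7(7x + 6)).
For x > 0 we have 7x + 6 > 7x, so |(4x + 4)/(7x + 6) − (4/7)| = 4/(7(7x + 6)) < 4/(7·7x) = (4/49)/x.
Thus |(4x + 4)/(7x + 6) − (4/7)| < ε whenever x > (4/49)/ε.
Take K = (4/49)/ε. If x > K then |(4x + 4)/(7x + 6) − (4/7)| < (4/49)/x < ε.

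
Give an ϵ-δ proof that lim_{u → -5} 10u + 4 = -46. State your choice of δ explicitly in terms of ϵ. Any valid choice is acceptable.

Let ϵ > 0. We need δ > 0 so that 0 < |u + 5| < δ implies |(10u + 4) + 46| < ϵ.
|(10u + 4) + 46| = |10u + 50| = 10|u + 5|.
So 10|u + 5| < ϵ exactly when |u + 5| < ϵ/10.
Choosing δ = ϵ/10 gives |(10u + 4) + 46| = 10|u + 5| < ϵ whenever |u + 5| < δ.

δ = ϵ/10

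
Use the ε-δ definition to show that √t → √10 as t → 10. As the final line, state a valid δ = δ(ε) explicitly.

Fix ε > 0. We want δ > 0 such that 0 < |t − 10| < δ implies |√t − √10| < ε.
Rationalise: √t − √10 = (t − 10)/(√t + √10), so |√t − √10| = |t − 10|/(√t + √10).
Restrict δ ≤ 10 so that |t − 10| < 10 forces t > 0, and then √t + √10 > √10.
Hence |√t − √10| < |t − 10|/√10, which is < ε once |t − 10| < √10·ε.
Take δ = min(10, √10·ε). If 0 < |t − 10| < δ then t > 0 and |√t − √10| < |t − 10|/√10 < ε.

δ = min(10, √10·ε)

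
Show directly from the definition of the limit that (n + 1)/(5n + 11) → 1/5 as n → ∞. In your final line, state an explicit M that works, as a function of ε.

M = (6/25)/ε

Fix ε > 0. For n ≥ 1, |(n + 1)/(5n + 11) − (1/5)| = |-6|/(5(5n + 11)) = 6/(5(5n + 11)).
Since 5n + 11 ≥ 5n for n ≥ 1, this is ≤ 6/(5·5n) = (6/25)/n.
So |(n + 1)/(5n + 11) − (1/5)| < ε whenever n > (6/25)/ε.
Take M = (6/25)/ε. If n > M then |(n + 1)/(5n + 11) − (1/5)| ≤ (6/25)/n < ε.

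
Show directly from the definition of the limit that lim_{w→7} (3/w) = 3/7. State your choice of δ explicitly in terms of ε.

δ = min(7/2, (49/6)ε)

Fix ε > 0. We seek δ > 0 such that 0 < |w − 7| < δ implies |3/w − (3/7)| < ε.
|3/w − (3/7)| = 3·|7 − w|/(7·|w|) = 3|w − 7|/(7|w|).
Restrict δ ≤ 7/2. Then |w − 7| < 7/2 gives |w| > 7/2, so 7|w| > 49/2.
Then |3/w − (3/7)| < 3|w − 7|/(49/2), which is < ε when |w − 7| < (49/6)ε.
Take δ = min(7/2, (49/6)ε). Then 0 < |w − 7| < δ gives both |w − 7| < 7/2 and |w − 7| < (49/6)ε, so |3/w − (3/7)| < ε.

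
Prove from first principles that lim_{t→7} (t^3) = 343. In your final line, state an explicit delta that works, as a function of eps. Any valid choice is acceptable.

delta = min(1, eps/169)

Let eps > 0. We seek delta > 0 with 0 < |t − 7| < delta ⇒ |t^3 − 343| < eps.
Factor: t^3 − 343 = (t − 7)(t^2 + 7t + 49), so |t^3 − 343| = |t − 7|·|t^2 + 7t + 49|.
Impose delta ≤ 1 so that |t| < 8; then |t^2 + 7t + 49| ≤ 169.
Hence |t^3 − 343| ≤ 169|t − 7|, which is < eps once |t − 7| < eps/169.
Take delta = min(1, eps/169). If 0 < |t − 7| < delta then both bounds hold and |t^3 − 343| ≤ 169|t − 7| < 169·(eps/169) = eps.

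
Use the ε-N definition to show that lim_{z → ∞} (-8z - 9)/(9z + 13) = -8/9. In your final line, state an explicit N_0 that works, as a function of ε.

Let ε > 0 be given. We seek N_0 > 0 such that z > N_0 implies |(-8z - 9)/(9z + 13) + 8/9| < ε.
(-8z - 9)/(9z + 13) + 8/9 = (9(-8z - 9) − (-8)(9z + 13)) / (9(9z + 13)) = 23/(9(9z + 13)).
For z > 0 we have 9z + 13 > 9z, so |(-8z - 9)/(9z + 13) + 8/9| = 23/(9(9z + 13)) < 23/(9·9z) = (23/81)/z.
Thus |(-8z - 9)/(9z + 13) + 8/9| < ε whenever z > (23/81)/ε.
Take N_0 = (23/81)/ε. If z > N_0 then |(-8z - 9)/(9z + 13) + 8/9| < (23/81)/z < ε.

N_0 = (23/81)/ε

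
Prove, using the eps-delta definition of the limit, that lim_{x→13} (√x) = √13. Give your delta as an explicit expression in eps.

delta = min(13, √13·eps)

Fix eps > 0. We want delta > 0 such that 0 < |x − 13| < delta implies |√x − √13| < eps.
Multiplying by the conjugate, |√x − √13| = |x − 13|/(√x + √13).
Restrict delta ≤ 13 so that |x − 13| < 13 forces x > 0, and then √x + √13 > √13.
Hence |√x − √13| < |x − 13|/√13, which is < eps once |x − 13| < √13·eps.
Take delta = min(13, √13·eps). If 0 < |x − 13| < delta then x > 0 and |√x − √13| < |x − 13|/√13 < eps.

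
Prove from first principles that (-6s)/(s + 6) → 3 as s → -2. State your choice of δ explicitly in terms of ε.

δ = min(2, (2/9)ε)

Let ε > 0. We want δ > 0 with 0 < |s + 2| < δ ⇒ |(-6s)/(s + 6) − 3| < ε.
Combining over a common denominator, (-6s)/(s + 6) − 3 = [(-6s)·4 − 12·(s + 6)] / [4·(s + 6)] = -36(s + 2) / (4(s + 6)).
So |(-6s)/(s + 6) − 3| = 36|s + 2| / (4·|s + 6|).
Require δ ≤ 2, so |s + 6| ≥ |4| − |s + 2| > 4 − 2 = 2.
Hence |(-6s)/(s + 6) − 3| < 36|s + 2|/(4·2) = (9/2)|s + 2|, which is < ε once |s + 2| < (2/9)ε.
Take δ = min(2, (2/9)ε). Then 0 < |s + 2| < δ forces both bounds, so |(-6s)/(s + 6) − 3| < ε.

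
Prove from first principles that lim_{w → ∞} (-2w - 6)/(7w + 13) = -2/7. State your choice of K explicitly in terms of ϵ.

K = (16/49)/ϵ

Fix ϵ > 0. We seek K > 0 such that w > K implies |(-2w - 6)/(7w + 13) + 2/7| < ϵ.
(-2w - 6)/(7w + 13) + 2/7 = (7(-2w - 6) − (-2)(7w + 13)) / (7(7w + 13)) = -16/(7(7w + 13)).
For w > 0 we have 7w + 13 > 7w, so |(-2w - 6)/(7w + 13) + 2/7| = 16/(7(7w + 13)) < 16/(7·7w) = (16/49)/w.
Thus |(-2w - 6)/(7w + 13) + 2/7| < ϵ whenever w > (16/49)/ϵ.
Take K = (16/49)/ϵ. If w > K then |(-2w - 6)/(7w + 13) + 2/7| < (16/49)/w < ϵ.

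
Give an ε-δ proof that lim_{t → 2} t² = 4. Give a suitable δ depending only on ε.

δ = min(1, ε/5)

Suppose ε > 0. We seek δ > 0 with 0 < |t − 2| < δ ⇒ |t² − 4| < ε.
Factor: t² − 4 = (t − 2)(t + 2), so |t² − 4| = |t − 2|·|t + 2|.
Restrict δ ≤ 1. Then |t − 2| < 1 gives |t| < 3, so by the triangle inequality |t + 2| ≤ 3 + 2 = 5.
Hence |t² − 4| ≤ 5|t − 2|, which is < ε once |t − 2| < ε/5.
Take δ = min(1, ε/5). If 0 < |t − 2| < δ then both bounds hold and |t² − 4| ≤ 5|t − 2| < 5·(ε/5) = ε.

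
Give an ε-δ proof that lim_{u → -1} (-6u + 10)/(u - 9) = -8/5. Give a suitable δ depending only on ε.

δ = min(5, (25/22)ε)

Let ε > 0. We want δ > 0 with 0 < |u + 1| < δ ⇒ |(-6u + 10)/(u - 9) + 8/5| < ε.
Combining over a common denominator, (-6u + 10)/(u - 9) + 8/5 = [(-6u + 10)·(-10) − 16·(u - 9)] / [(-10)·(u - 9)] = 44(u + 1) / ((-10)(u - 9)).
So |(-6u + 10)/(u - 9) + 8/5| = 44|u + 1| / (10·|u − 9|).
Require δ ≤ 5, so |u − 9| ≥ |-10| − |u + 1| > 10 − 5 = 5.
Hence |(-6u + 10)/(u - 9) + 8/5| < 44|u + 1|/(10·5) = (22/25)|u + 1|, which is < ε once |u + 1| < (25/22)ε.
Take δ = min(5, (25/22)ε). Then 0 < |u + 1| < δ forces both bounds, so |(-6u + 10)/(u - 9) + 8/5| < ε.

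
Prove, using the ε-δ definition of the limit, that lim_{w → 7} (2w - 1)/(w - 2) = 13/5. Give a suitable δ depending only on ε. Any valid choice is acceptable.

δ = min(5/2, (25/6)ε)

Suppose ε > 0. We want δ > 0 with 0 < |w − 7| < δ ⇒ |(2w - 1)/(w - 2) − (13/5)| < ε.
Combining over a common denominator, (2w - 1)/(w - 2) − (13/5) = [(2w - 1)·5 − 13·(w - 2)] / [5·(w - 2)] = -3(w − 7) / (5(w - 2)).
So |(2w - 1)/(w - 2) − (13/5)| = 3|w − 7| / (5·|w − 2|).
Restrict δ ≤ 5/2. Then |w − 7| < 5/2 gives |w − 2| = |(w − 7) + 5| ≥ 5 − 5/2 = 5/2.
Hence |(2w - 1)/(w - 2) − (13/5)| < 3|w − 7|/(5·(5/2)) = (6/25)|w − 7|, which is < ε once |w − 7| < (25/6)ε.
Take δ = min(5/2, (25/6)ε). Then 0 < |w − 7| < δ forces both bounds, so |(2w - 1)/(w - 2) − (13/5)| < ε.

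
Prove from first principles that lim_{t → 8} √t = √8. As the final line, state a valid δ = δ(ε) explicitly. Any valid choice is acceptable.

δ = min(8, √8·ε)

Let ε > 0 be given. We want δ > 0 such that 0 < |t − 8| < δ implies |√t − √8| < ε.
Multiplying by the conjugate, |√t − √8| = |t − 8|/(√t + √8).
Restrict δ ≤ 8 so that |t − 8| < 8 forces t > 0, and then √t + √8 > √8.
Hence |√t − √8| < |t − 8|/√8, which is < ε once |t − 8| < √8·ε.
Take δ = min(8, √8·ε). If 0 < |t − 8| < δ then t > 0 and |√t − √8| < |t − 8|/√8 < ε.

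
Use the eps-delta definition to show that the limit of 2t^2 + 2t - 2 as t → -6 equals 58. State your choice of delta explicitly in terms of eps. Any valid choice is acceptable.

delta = min(1, eps/24)

Let eps > 0 be given. We want delta > 0 such that 0 < |t + 6| < delta implies |(2t^2 + 2t - 2) − 58| < eps.
(2t^2 + 2t - 2) − 58 = 2t^2 + 2t - 60 = (t + 6)(2t - 10).
So |(2t^2 + 2t - 2) − 58| = |t + 6|·|2t - 10|.
Assume first that |t + 6| < 1, so |t| < 7. Then |2t - 10| ≤ 2·7 + 10 = 24.
Hence |(2t^2 + 2t - 2) − 58| ≤ 24|t + 6| < eps provided |t + 6| < eps/24.
Take delta = min(1, eps/24). Then 0 < |t + 6| < delta gives both |t + 6| < 1 and |t + 6| < eps/24, so |(2t^2 + 2t - 2) − 58| < eps.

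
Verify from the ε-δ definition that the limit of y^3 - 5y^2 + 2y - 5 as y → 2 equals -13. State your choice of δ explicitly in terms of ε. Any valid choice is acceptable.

Fix ε > 0. We want δ > 0 such that 0 < |y − 2| < δ implies |(y^3 - 5y^2 + 2y - 5) + 13| < ε.
(y^3 - 5y^2 + 2y - 5) + 13 = y^3 - 5y^2 + 2y + 8 = (y − 2)(y^2 - 3y - 4).
So |(y^3 - 5y^2 + 2y - 5) + 13| = |y − 2|·|y^2 - 3y - 4|.
Require δ ≤ 2. Then |y − 2| < 2 gives |y| < 4, and by the triangle inequality |y^2 - 3y - 4| ≤ 4^2 + 3·4 + 4 = 32.
Hence |(y^3 - 5y^2 + 2y - 5) + 13| ≤ 32|y − 2| < ε provided |y − 2| < ε/32.
Take δ = min(2, ε/32). Then 0 < |y − 2| < δ gives both |y − 2| < 2 and |y − 2| < ε/32, so |(y^3 - 5y^2 + 2y - 5) + 13| < ε.

δ = min(2, ε/32)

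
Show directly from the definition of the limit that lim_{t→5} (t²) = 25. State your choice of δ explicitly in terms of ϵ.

δ = min(1, ϵ/11)

Let ϵ > 0 be given. We seek δ > 0 with 0 < |t − 5| < δ ⇒ |t² − 25| < ϵ.
Factor: t² − 25 = (t − 5)(t + 5), so |t² − 25| = |t − 5|·|t + 5|.
Impose δ ≤ 1 so that |t| < 6; then |t + 5| ≤ 11.
Hence |t² − 25| ≤ 11|t − 5|, which is < ϵ once |t − 5| < ϵ/11.
Take δ = min(1, ϵ/11). If 0 < |t − 5| < δ then both bounds hold and |t² − 25| ≤ 11|t − 5| < 11·(ϵ/11) = ϵ.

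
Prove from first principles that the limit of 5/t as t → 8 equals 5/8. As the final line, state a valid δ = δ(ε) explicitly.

Suppose ε > 0. We seek δ > 0 such that 0 < |t − 8| < δ implies |5/t − (5/8)| < ε.
|5/t − (5/8)| = 5·|8 − t|/(8·|t|) = 5|t − 8|/(8|t|).
Restrict δ ≤ 4. Then |t − 8| < 4 gives |t| > 4, so 8|t| > 32.
Then |5/t − (5/8)| < 5|t − 8|/32, which is < ε when |t − 8| < (32/5)ε.
Take δ = min(4, (32/5)ε). Then 0 < |t − 8| < δ gives both |t − 8| < 4 and |t − 8| < (32/5)ε, so |5/t − (5/8)| < ε.

δ = min(4, (32/5)ε)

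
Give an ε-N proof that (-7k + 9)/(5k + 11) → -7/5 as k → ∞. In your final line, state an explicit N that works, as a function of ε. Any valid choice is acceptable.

Let ε > 0 be given. For k ≥ 1, |(-7k + 9)/(5k + 11) + 7/5| = |122|/(5(5k + 11)) = 122/(5(5k + 11)).
Since 5k + 11 ≥ 5k for k ≥ 1, this is ≤ 122/(5·5k) = (122/25)/k.
So |(-7k + 9)/(5k + 11) + 7/5| < ε whenever k > (122/25)/ε.
Take N = (122/25)/ε. If k > N then |(-7k + 9)/(5k + 11) + 7/5| ≤ (122/25)/k < ε.

N = (122/25)/ε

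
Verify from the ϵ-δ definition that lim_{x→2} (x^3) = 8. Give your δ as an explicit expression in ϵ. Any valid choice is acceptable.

Suppose ϵ > 0. We seek δ > 0 with 0 < |x − 2| < δ ⇒ |x^3 − 8| < ϵ.
Factor: x^3 − 8 = (x − 2)(x^2 + 2x + 4), so |x^3 − 8| = |x − 2|·|x^2 + 2x + 4|.
Impose δ ≤ 1 so that |x| < 3; then |x^2 + 2x + 4| ≤ 19.
Hence |x^3 − 8| ≤ 19|x − 2|, which is < ϵ once |x − 2| < ϵ/19.
Take δ = min(1, ϵ/19). If 0 < |x − 2| < δ then both bounds hold and |x^3 − 8| ≤ 19|x − 2| < 19·(ϵ/19) = ϵ.

δ = min(1, ϵ/19)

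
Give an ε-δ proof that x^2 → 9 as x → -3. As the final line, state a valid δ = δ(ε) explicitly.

Let ε > 0. We seek δ > 0 with 0 < |x + 3| < δ ⇒ |x^2 − 9| < ε.
Factor: x^2 − 9 = (x + 3)(x - 3), so |x^2 − 9| = |x + 3|·|x - 3|.
Impose δ ≤ 2 so that |x| < 5; then |x - 3| ≤ 8.
Hence |x^2 − 9| ≤ 8|x + 3|, which is < ε once |x + 3| < ε/8.
Take δ = min(2, ε/8). If 0 < |x + 3| < δ then both bounds hold and |x^2 − 9| ≤ 8|x + 3| < 8·(ε/8) = ε.

δ = min(2, ε/8)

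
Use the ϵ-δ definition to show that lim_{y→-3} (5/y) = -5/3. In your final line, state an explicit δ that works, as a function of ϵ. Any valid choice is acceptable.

δ = min(3/2, (9/10)ϵ)

Let ϵ > 0 be given. We seek δ > 0 such that 0 < |y + 3| < δ implies |5/y + 5/3| < ϵ.
|5/y + 5/3| = 5·|-3 − y|/(3·|y|) = 5|y + 3|/(3|y|).
Require δ ≤ 3/2 so that |y| > 3 − 3/2 = 3/2, hence 3|y| > 9/2.
Then |5/y + 5/3| < 5|y + 3|/(9/2), which is < ϵ when |y + 3| < (9/10)ϵ.
Take δ = min(3/2, (9/10)ϵ). Then 0 < |y + 3| < δ gives both |y + 3| < 3/2 and |y + 3| < (9/10)ϵ, so |5/y + 5/3| < ϵ.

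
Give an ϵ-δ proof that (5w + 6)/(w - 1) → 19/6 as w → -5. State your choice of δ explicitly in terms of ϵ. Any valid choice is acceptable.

Let ϵ > 0. We want δ > 0 with 0 < |w + 5| < δ ⇒ |(5w + 6)/(w - 1) − (19/6)| < ϵ.
Combining over a common denominator, (5w + 6)/(w - 1) − (19/6) = [(5w + 6)·(-6) − (-19)·(w - 1)] / [(-6)·(w - 1)] = -11(w + 5) / ((-6)(w - 1)).
So |(5w + 6)/(w - 1) − (19/6)| = 11|w + 5| / (6·|w − 1|).
Require δ ≤ 3, so |w − 1| ≥ |-6| − |w + 5| > 6 − 3 = 3.
Hence |(5w + 6)/(w - 1) − (19/6)| < 11|w + 5|/(6·3) = (11/18)|w + 5|, which is < ϵ once |w + 5| < (18/11)ϵ.
Take δ = min(3, (18/11)ϵ). Then 0 < |w + 5| < δ forces both bounds, so |(5w + 6)/(w - 1) − (19/6)| < ϵ.

δ = min(3, (18/11)ϵ)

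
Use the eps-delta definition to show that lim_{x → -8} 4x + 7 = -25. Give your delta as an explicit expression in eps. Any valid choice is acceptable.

delta = eps/4

Suppose eps > 0. We need delta > 0 so that 0 < |x + 8| < delta implies |(4x + 7) + 25| < eps.
|(4x + 7) + 25| = |4x + 32| = 4|x + 8|.
So 4|x + 8| < eps exactly when |x + 8| < eps/4.
Take delta = eps/4. If 0 < |x + 8| < delta then |(4x + 7) + 25| = 4|x + 8| < 4·(eps/4) = eps.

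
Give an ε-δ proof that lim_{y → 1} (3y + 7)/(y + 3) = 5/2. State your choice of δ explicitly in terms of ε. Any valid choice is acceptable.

δ = min(2, 4ε)

Let ε > 0. We want δ > 0 with 0 < |y − 1| < δ ⇒ |(3y + 7)/(y + 3) − (5/2)| < ε.
Combining over a common denominator, (3y + 7)/(y + 3) − (5/2) = [(3y + 7)·4 − 10·(y + 3)] / [4·(y + 3)] = 2(y − 1) / (4(y + 3)).
So |(3y + 7)/(y + 3) − (5/2)| = 2|y − 1| / (4·|y + 3|).
Restrict δ ≤ 2. Then |y − 1| < 2 gives |y + 3| = |(y − 1) + 4| ≥ 4 − 2 = 2.
Hence |(3y + 7)/(y + 3) − (5/2)| < 2|y − 1|/(4·2) = (1/4)|y − 1|, which is < ε once |y − 1| < 4ε.
Take δ = min(2, 4ε). Then 0 < |y − 1| < δ forces both bounds, so |(3y + 7)/(y + 3) − (5/2)| < ε.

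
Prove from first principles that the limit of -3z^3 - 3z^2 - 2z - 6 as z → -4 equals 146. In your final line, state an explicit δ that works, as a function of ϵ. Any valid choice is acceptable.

δ = min(1, ϵ/158)

Fix ϵ > 0. We want δ > 0 such that 0 < |z + 4| < δ implies |(-3z^3 - 3z^2 - 2z - 6) − 146| < ϵ.
(-3z^3 - 3z^2 - 2z - 6) − 146 = -3z^3 - 3z^2 - 2z - 152 = (z + 4)(-3z^2 + 9z - 38).
So |(-3z^3 - 3z^2 - 2z - 6) − 146| = |z + 4|·|-3z^2 + 9z - 38|.
Assume first that |z + 4| < 1, so |z| < 5. Then |-3z^2 + 9z - 38| ≤ 3·5^2 + 9·5 + 38 = 158.
Hence |(-3z^3 - 3z^2 - 2z - 6) − 146| ≤ 158|z + 4| < ϵ provided |z + 4| < ϵ/158.
Take δ = min(1, ϵ/158). Then 0 < |z + 4| < δ gives both |z + 4| < 1 and |z + 4| < ϵ/158, so |(-3z^3 - 3z^2 - 2z - 6) − 146| < ϵ.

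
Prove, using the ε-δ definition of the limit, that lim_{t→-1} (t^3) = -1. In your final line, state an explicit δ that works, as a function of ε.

δ = min(2, ε/13)

Suppose ε > 0. We seek δ > 0 with 0 < |t + 1| < δ ⇒ |t^3 + 1| < ε.
Factor: t^3 + 1 = (t + 1)(t^2 - t + 1), so |t^3 + 1| = |t + 1|·|t^2 - t + 1|.
Impose δ ≤ 2 so that |t| < 3; then |t^2 - t + 1| ≤ 13.
Hence |t^3 + 1| ≤ 13|t + 1|, which is < ε once |t + 1| < ε/13.
Take δ = min(2, ε/13). If 0 < |t + 1| < δ then both bounds hold and |t^3 + 1| ≤ 13|t + 1| < 13·(ε/13) = ε.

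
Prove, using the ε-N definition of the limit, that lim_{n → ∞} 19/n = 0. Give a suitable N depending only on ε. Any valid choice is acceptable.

N = 19/ε

Suppose ε > 0. For n ≥ 1, |19/n − 0| = 19/(n) ≤ 19/n.
We need 19/n < ε, i.e. n > 19/ε.
Take N = 19/ε. If n > N then |19/n| ≤ 19/n < ε.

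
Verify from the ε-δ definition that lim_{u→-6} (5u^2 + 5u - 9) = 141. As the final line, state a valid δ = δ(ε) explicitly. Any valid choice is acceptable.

Let ε > 0. We want δ > 0 such that 0 < |u + 6| < δ implies |(5u^2 + 5u - 9) − 141| < ε.
(5u^2 + 5u - 9) − 141 = 5u^2 + 5u - 150 = (u + 6)(5u - 25).
So |(5u^2 + 5u - 9) − 141| = |u + 6|·|5u - 25|.
Require δ ≤ 2. Then |u + 6| < 2 gives |u| < 8, and by the triangle inequality |5u - 25| ≤ 5·8 + 25 = 65.
Hence |(5u^2 + 5u - 9) − 141| ≤ 65|u + 6| < ε provided |u + 6| < ε/65.
Take δ = min(2, ε/65). Then 0 < |u + 6| < δ gives both |u + 6| < 2 and |u + 6| < ε/65, so |(5u^2 + 5u - 9) − 141| < ε.

δ = min(2, ε/65)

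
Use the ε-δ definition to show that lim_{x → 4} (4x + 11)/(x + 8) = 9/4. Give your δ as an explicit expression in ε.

δ = min(6, (24/7)ε)

Fix ε > 0. We want δ > 0 with 0 < |x − 4| < δ ⇒ |(4x + 11)/(x + 8) − (9/4)| < ε.
Combining over a common denominator, (4x + 11)/(x + 8) − (9/4) = [(4x + 11)·12 − 27·(x + 8)] / [12·(x + 8)] = 21(x − 4) / (12(x + 8)).
So |(4x + 11)/(x + 8) − (9/4)| = 21|x − 4| / (12·|x + 8|).
Require δ ≤ 6, so |x + 8| ≥ |12| − |x − 4| > 12 − 6 = 6.
Hence |(4x + 11)/(x + 8) − (9/4)| < 21|x − 4|/(12·6) = (7/24)|x − 4|, which is < ε once |x − 4| < (24/7)ε.
Take δ = min(6, (24/7)ε). Then 0 < |x − 4| < δ forces both bounds, so |(4x + 11)/(x + 8) − (9/4)| < ε.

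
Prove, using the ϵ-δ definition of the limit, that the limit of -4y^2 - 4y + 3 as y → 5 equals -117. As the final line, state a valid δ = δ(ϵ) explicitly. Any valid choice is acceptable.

Suppose ϵ > 0. We want δ > 0 such that 0 < |y − 5| < δ implies |(-4y^2 - 4y + 3) + 117| < ϵ.
(-4y^2 - 4y + 3) + 117 = -4y^2 - 4y + 120 = (y − 5)(-4y - 24).
So |(-4y^2 - 4y + 3) + 117| = |y − 5|·|-4y - 24|.
Assume first that |y − 5| < 1, so |y| < 6. Then |-4y - 24| ≤ 4·6 + 24 = 48.
Hence |(-4y^2 - 4y + 3) + 117| ≤ 48|y − 5| < ϵ provided |y − 5| < ϵ/48.
Choosing δ = min(1, ϵ/48) ensures both conditions, hence |(-4y^2 - 4y + 3) + 117| < ϵ.

δ = min(1, ϵ/48)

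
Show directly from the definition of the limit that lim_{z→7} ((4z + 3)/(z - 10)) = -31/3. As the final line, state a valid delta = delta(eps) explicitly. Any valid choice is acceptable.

delta = min(3/2, (9/86)eps)

Fix eps > 0. We want delta > 0 with 0 < |z − 7| < delta ⇒ |(4z + 3)/(z - 10) + 31/3| < eps.
Combining over a common denominator, (4z + 3)/(z - 10) + 31/3 = [(4z + 3)·(-3) − 31·(z - 10)] / [(-3)·(z - 10)] = -43(z − 7) / ((-3)(z - 10)).
So |(4z + 3)/(z - 10) + 31/3| = 43|z − 7| / (3·|z − 10|).
Require delta ≤ 3/2, so |z − 10| ≥ |-3| − |z − 7| > 3 − 3/2 = 3/2.
Hence |(4z + 3)/(z - 10) + 31/3| < 43|z − 7|/(3·(3/2)) = (86/9)|z − 7|, which is < eps once |z − 7| < (9/86)eps.
Take delta = min(3/2, (9/86)eps). Then 0 < |z − 7| < delta forces both bounds, so |(4z + 3)/(z - 10) + 31/3| < eps.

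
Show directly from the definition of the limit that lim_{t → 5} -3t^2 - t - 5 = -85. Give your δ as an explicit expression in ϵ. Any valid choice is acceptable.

δ = min(2, ϵ/37)

Let ϵ > 0. We want δ > 0 such that 0 < |t − 5| < δ implies |(-3t^2 - t - 5) + 85| < ϵ.
(-3t^2 - t - 5) + 85 = -3t^2 - t + 80 = (t − 5)(-3t - 16).
So |(-3t^2 - t - 5) + 85| = |t − 5|·|-3t - 16|.
Require δ ≤ 2. Then |t − 5| < 2 gives |t| < 7, and by the triangle inequality |-3t - 16| ≤ 3·7 + 16 = 37.
Hence |(-3t^2 - t - 5) + 85| ≤ 37|t − 5| < ϵ provided |t − 5| < ϵ/37.
Choosing δ = min(2, ϵ/37) ensures both conditions, hence |(-3t^2 - t - 5) + 85| < ϵ.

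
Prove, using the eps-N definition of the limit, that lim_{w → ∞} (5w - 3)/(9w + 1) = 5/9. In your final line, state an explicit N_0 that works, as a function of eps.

N_0 = (32/81)/eps

Suppose eps > 0. We seek N_0 > 0 such that w > N_0 implies |(5w - 3)/(9w + 1) − (5/9)| < eps.
(5w - 3)/(9w + 1) − (5/9) = (9(5w - 3) − 5(9w + 1)) / (9(9w + 1)) = -32/(9(9w + 1)).
For w > 0 we have 9w + 1 > 9w, so |(5w - 3)/(9w + 1) − (5/9)| = 32/(9(9w + 1)) < 32/(9·9w) = (32/81)/w.
Thus |(5w - 3)/(9w + 1) − (5/9)| < eps whenever w > (32/81)/eps.
Take N_0 = (32/81)/eps. If w > N_0 then |(5w - 3)/(9w + 1) − (5/9)| < (32/81)/w < eps.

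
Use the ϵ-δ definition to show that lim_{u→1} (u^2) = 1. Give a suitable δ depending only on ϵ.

δ = min(1, ϵ/3)

Let ϵ > 0. We seek δ > 0 with 0 < |u − 1| < δ ⇒ |u^2 − 1| < ϵ.
Factor: u^2 − 1 = (u − 1)(u + 1), so |u^2 − 1| = |u − 1|·|u + 1|.
Impose δ ≤ 1 so that |u| < 2; then |u + 1| ≤ 3.
Hence |u^2 − 1| ≤ 3|u − 1|, which is < ϵ once |u − 1| < ϵ/3.
Take δ = min(1, ϵ/3). If 0 < |u − 1| < δ then both bounds hold and |u^2 − 1| ≤ 3|u − 1| < 3·(ϵ/3) = ϵ.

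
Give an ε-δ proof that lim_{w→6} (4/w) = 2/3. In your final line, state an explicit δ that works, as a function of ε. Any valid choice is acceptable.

δ = min(3, (9/2)ε)

Let ε > 0. We seek δ > 0 such that 0 < |w − 6| < δ implies |4/w − (2/3)| < ε.
|4/w − (2/3)| = 4·|6 − w|/(6·|w|) = 4|w − 6|/(6|w|).
Require δ ≤ 3 so that |w| > 6 − 3 = 3, hence 6|w| > 18.
Then |4/w − (2/3)| < 4|w − 6|/18, which is < ε when |w − 6| < (9/2)ε.
Take δ = min(3, (9/2)ε). Then 0 < |w − 6| < δ gives both |w − 6| < 3 and |w − 6| < (9/2)ε, so |4/w − (2/3)| < ε.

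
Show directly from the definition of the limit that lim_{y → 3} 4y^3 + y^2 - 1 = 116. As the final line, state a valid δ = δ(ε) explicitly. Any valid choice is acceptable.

Let ε > 0 be given. We want δ > 0 such that 0 < |y − 3| < δ implies |(4y^3 + y^2 - 1) − 116| < ε.
(4y^3 + y^2 - 1) − 116 = 4y^3 + y^2 - 117 = (y − 3)(4y^2 + 13y + 39).
So |(4y^3 + y^2 - 1) − 116| = |y − 3|·|4y^2 + 13y + 39|.
Require δ ≤ 2. Then |y − 3| < 2 gives |y| < 5, and by the triangle inequality |4y^2 + 13y + 39| ≤ 4·5^2 + 13·5 + 39 = 204.
Hence |(4y^3 + y^2 - 1) − 116| ≤ 204|y − 3| < ε provided |y − 3| < ε/204.
Take δ = min(2, ε/204). Then 0 < |y − 3| < δ gives both |y − 3| < 2 and |y − 3| < ε/204, so |(4y^3 + y^2 - 1) − 116| < ε.

δ = min(2, ε/204)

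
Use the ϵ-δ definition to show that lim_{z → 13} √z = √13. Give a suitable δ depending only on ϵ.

δ = min(13, √13·ϵ)

Suppose ϵ > 0. We want δ > 0 such that 0 < |z − 13| < δ implies |√z − √13| < ϵ.
Multiplying by the conjugate, |√z − √13| = |z − 13|/(√z + √13).
Restrict δ ≤ 13 so that |z − 13| < 13 forces z > 0, and then √z + √13 > √13.
Hence |√z − √13| < |z − 13|/√13, which is < ϵ once |z − 13| < √13·ϵ.
Take δ = min(13, √13·ϵ). If 0 < |z − 13| < δ then z > 0 and |√z − √13| < |z − 13|/√13 < ϵ.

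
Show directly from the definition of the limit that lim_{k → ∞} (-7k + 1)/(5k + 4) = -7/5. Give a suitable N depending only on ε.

Let ε > 0 be given. For k ≥ 1, |(-7k + 1)/(5k + 4) + 7/5| = |33|/(5(5k + 4)) = 33/(5(5k + 4)).
Since 5k + 4 ≥ 5k for k ≥ 1, this is ≤ 33/(5·5k) = (33/25)/k.
So |(-7k + 1)/(5k + 4) + 7/5| < ε whenever k > (33/25)/ε.
Take N = (33/25)/ε. If k > N then |(-7k + 1)/(5k + 4) + 7/5| ≤ (33/25)/k < ε.

N = (33/25)/ε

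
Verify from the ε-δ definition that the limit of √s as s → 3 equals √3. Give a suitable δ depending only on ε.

Suppose ε > 0. We want δ > 0 such that 0 < |s − 3| < δ implies |√s − √3| < ε.
Rationalise: √s − √3 = (s − 3)/(√s + √3), so |√s − √3| = |s − 3|/(√s + √3).
Restrict δ ≤ 3 so that |s − 3| < 3 forces s > 0, and then √s + √3 > √3.
Hence |√s − √3| < |s − 3|/√3, which is < ε once |s − 3| < √3·ε.
Take δ = min(3, √3·ε). If 0 < |s − 3| < δ then s > 0 and |√s − √3| < |s − 3|/√3 < ε.

δ = min(3, √3·ε)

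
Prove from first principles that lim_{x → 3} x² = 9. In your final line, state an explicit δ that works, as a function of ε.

δ = min(2, ε/8)

Fix ε > 0. We seek δ > 0 with 0 < |x − 3| < δ ⇒ |x² − 9| < ε.
Factor: x² − 9 = (x − 3)(x + 3), so |x² − 9| = |x − 3|·|x + 3|.
Restrict δ ≤ 2. Then |x − 3| < 2 gives |x| < 5, so by the triangle inequality |x + 3| ≤ 5 + 3 = 8.
Hence |x² − 9| ≤ 8|x − 3|, which is < ε once |x − 3| < ε/8.
Take δ = min(2, ε/8). If 0 < |x − 3| < δ then both bounds hold and |x² − 9| ≤ 8|x − 3| < 8·(ε/8) = ε.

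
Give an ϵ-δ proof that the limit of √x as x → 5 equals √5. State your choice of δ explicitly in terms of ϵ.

Suppose ϵ > 0. We want δ > 0 such that 0 < |x − 5| < δ implies |√x − √5| < ϵ.
Multiplying by the conjugate, |√x − √5| = |x − 5|/(√x + √5).
Restrict δ ≤ 5 so that |x − 5| < 5 forces x > 0, and then √x + √5 > √5.
Hence |√x − √5| < |x − 5|/√5, which is < ϵ once |x − 5| < √5·ϵ.
Take δ = min(5, √5·ϵ). If 0 < |x − 5| < δ then x > 0 and |√x − √5| < |x − 5|/√5 < ϵ.

δ = min(5, √5·ϵ)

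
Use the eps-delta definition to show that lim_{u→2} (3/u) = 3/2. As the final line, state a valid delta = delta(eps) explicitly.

Let eps > 0. We seek delta > 0 such that 0 < |u − 2| < delta implies |3/u − (3/2)| < eps.
|3/u − (3/2)| = 3·|2 − u|/(2·|u|) = 3|u − 2|/(2|u|).
Restrict delta ≤ 1. Then |u − 2| < 1 gives |u| > 1, so 2|u| > 2.
Then |3/u − (3/2)| < 3|u − 2|/2, which is < eps when |u − 2| < (2/3)eps.
Take delta = min(1, (2/3)eps). Then 0 < |u − 2| < delta gives both |u − 2| < 1 and |u − 2| < (2/3)eps, so |3/u − (3/2)| < eps.

delta = min(1, (2/3)eps)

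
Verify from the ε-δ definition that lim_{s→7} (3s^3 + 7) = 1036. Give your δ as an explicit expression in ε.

Suppose ε > 0. We want δ > 0 such that 0 < |s − 7| < δ implies |(3s^3 + 7) − 1036| < ε.
(3s^3 + 7) − 1036 = 3s^3 - 1029 = (s − 7)(3s^2 + 21s + 147).
So |(3s^3 + 7) − 1036| = |s − 7|·|3s^2 + 21s + 147|.
Assume first that |s − 7| < 2, so |s| < 9. Then |3s^2 + 21s + 147| ≤ 3·9^2 + 21·9 + 147 = 579.
Hence |(3s^3 + 7) − 1036| ≤ 579|s − 7| < ε provided |s − 7| < ε/579.
Choosing δ = min(2, ε/579) ensures both conditions, hence |(3s^3 + 7) − 1036| < ε.

δ = min(2, ε/579)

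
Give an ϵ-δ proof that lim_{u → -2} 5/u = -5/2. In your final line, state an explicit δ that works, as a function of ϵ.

δ = min(1, (2/5)ϵ)

Let ϵ > 0. We seek δ > 0 such that 0 < |u + 2| < δ implies |5/u + 5/2| < ϵ.
|5/u + 5/2| = 5·|-2 − u|/(2·|u|) = 5|u + 2|/(2|u|).
Require δ ≤ 1 so that |u| > 2 − 1 = 1, hence 2|u| > 2.
Then |5/u + 5/2| < 5|u + 2|/2, which is < ϵ when |u + 2| < (2/5)ϵ.
Take δ = min(1, (2/5)ϵ). Then 0 < |u + 2| < δ gives both |u + 2| < 1 and |u + 2| < (2/5)ϵ, so |5/u + 5/2| < ϵ.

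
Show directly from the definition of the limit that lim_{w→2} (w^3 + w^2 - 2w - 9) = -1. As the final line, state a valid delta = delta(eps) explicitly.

Let eps > 0. We want delta > 0 such that 0 < |w − 2| < delta implies |(w^3 + w^2 - 2w - 9) + 1| < eps.
(w^3 + w^2 - 2w - 9) + 1 = w^3 + w^2 - 2w - 8 = (w − 2)(w^2 + 3w + 4).
So |(w^3 + w^2 - 2w - 9) + 1| = |w − 2|·|w^2 + 3w + 4|.
Assume first that |w − 2| < 1, so |w| < 3. Then |w^2 + 3w + 4| ≤ 3^2 + 3·3 + 4 = 22.
Hence |(w^3 + w^2 - 2w - 9) + 1| ≤ 22|w − 2| < eps provided |w − 2| < eps/22.
Choosing delta = min(1, eps/22) ensures both conditions, hence |(w^3 + w^2 - 2w - 9) + 1| < eps.

delta = min(1, eps/22)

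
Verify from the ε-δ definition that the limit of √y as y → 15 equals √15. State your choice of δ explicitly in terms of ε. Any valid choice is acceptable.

δ = min(15, √15·ε)

Let ε > 0 be given. We want δ > 0 such that 0 < |y − 15| < δ implies |√y − √15| < ε.
Rationalise: √y − √15 = (y − 15)/(√y + √15), so |√y − √15| = |y − 15|/(√y + √15).
Restrict δ ≤ 15 so that |y − 15| < 15 forces y > 0, and then √y + √15 > √15.
Hence |√y − √15| < |y − 15|/√15, which is < ε once |y − 15| < √15·ε.
Take δ = min(15, √15·ε). If 0 < |y − 15| < δ then y > 0 and |√y − √15| < |y − 15|/√15 < ε.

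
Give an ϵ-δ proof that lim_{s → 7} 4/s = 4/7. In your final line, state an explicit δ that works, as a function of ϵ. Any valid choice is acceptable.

Suppose ϵ > 0. We seek δ > 0 such that 0 < |s − 7| < δ implies |4/s − (4/7)| < ϵ.
|4/s − (4/7)| = 4·|7 − s|/(7·|s|) = 4|s − 7|/(7|s|).
Restrict δ ≤ 7/2. Then |s − 7| < 7/2 gives |s| > 7/2, so 7|s| > 49/2.
Then |4/s − (4/7)| < 4|s − 7|/(49/2), which is < ϵ when |s − 7| < (49/8)ϵ.
Take δ = min(7/2, (49/8)ϵ). Then 0 < |s − 7| < δ gives both |s − 7| < 7/2 and |s − 7| < (49/8)ϵ, so |4/s − (4/7)| < ϵ.

δ = min(7/2, (49/8)ϵ)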